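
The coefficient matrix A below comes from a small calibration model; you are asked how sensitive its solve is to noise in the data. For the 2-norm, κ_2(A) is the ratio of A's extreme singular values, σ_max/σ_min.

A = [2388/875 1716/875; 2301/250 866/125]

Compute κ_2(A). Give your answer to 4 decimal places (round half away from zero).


M = AᵀA = [451593/4900 84669/1225; 84669/1225 63508/1225]. tr(M)=28225/196, det(M)=36/49
solving λ² − 28225/196·λ + 36/49 = 0 gives λ = 144, 1/196
σ_max=√144=12, σ_min=√(1/196)=(1/14) → κ = 168.0000

168.0000


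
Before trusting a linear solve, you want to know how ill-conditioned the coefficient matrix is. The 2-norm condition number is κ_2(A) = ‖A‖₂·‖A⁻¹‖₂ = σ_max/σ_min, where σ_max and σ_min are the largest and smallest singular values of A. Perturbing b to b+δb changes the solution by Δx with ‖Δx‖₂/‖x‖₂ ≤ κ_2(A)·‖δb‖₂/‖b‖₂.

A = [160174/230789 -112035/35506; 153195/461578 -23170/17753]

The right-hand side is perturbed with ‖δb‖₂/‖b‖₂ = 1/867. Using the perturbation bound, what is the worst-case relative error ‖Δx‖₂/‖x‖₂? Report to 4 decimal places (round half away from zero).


0.0999

M = AᵀA = [746103841/1260676036 -826716240/315169009; -826716240/315169009 14699236825/1260676036]. tr(M)=4594093/374978, det(M)=60025/2999824
eigenvalues of AᵀA: λ = (tr ± √(tr²−4·det))/2 = 49/4, 1225/749956
κ_2(A) = √(λ_max/λ_min) = √((49/4) / (1225/749956)) = 86.6000
worst-case relative error ≤ 86.6000 × 1/867 = 0.0999


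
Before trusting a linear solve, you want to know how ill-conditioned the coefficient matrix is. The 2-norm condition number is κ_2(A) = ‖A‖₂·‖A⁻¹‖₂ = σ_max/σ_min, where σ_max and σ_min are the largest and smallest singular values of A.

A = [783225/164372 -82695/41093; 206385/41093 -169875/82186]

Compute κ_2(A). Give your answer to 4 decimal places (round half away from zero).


AᵀA = [1539783225/32126224 -160390125/8031556; -160390125/8031556 66838725/8031556]; tr = 10693125/190096, det = 50625/760384
eigenvalues of AᵀA: λ = (tr ± √(tr²−4·det))/2 = 225/4, 225/190096
σ_max=√(225/4)=(15/2), σ_min=√(225/190096)=(15/436) → κ = 218.0000

218.0000


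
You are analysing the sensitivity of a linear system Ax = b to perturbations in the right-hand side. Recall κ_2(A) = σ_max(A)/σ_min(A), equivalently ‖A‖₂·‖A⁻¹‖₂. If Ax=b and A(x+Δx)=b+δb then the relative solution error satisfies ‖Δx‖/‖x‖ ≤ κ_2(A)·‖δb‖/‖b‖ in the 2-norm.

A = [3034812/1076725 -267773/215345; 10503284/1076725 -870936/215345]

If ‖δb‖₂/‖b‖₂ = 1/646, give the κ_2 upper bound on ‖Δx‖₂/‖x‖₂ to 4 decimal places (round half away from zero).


0.2564

M = AᵀA = [191246493856/1854938761 -79682630940/1854938761; -79682630940/1854938761 33209275825/1854938761]. tr(M)=1328140649/10975969, det(M)=5856400/10975969
eigenvalues of AᵀA: λ = (tr ± √(tr²−4·det))/2 = 121, 48400/10975969
so κ_2 = √(121 / (48400/10975969)) = 165.6500
worst-case relative error ≤ 165.6500 × 1/646 = 0.2564


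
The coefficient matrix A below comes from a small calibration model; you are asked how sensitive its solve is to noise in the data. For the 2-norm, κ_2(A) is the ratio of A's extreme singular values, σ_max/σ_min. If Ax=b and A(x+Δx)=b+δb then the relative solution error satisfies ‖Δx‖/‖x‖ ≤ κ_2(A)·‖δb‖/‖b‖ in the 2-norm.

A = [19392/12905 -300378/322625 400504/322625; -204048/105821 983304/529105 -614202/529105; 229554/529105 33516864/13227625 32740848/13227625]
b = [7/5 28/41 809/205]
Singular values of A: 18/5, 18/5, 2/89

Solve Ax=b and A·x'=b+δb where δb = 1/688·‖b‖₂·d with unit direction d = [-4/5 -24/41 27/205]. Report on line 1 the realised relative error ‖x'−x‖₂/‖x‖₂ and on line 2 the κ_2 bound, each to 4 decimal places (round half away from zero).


0.0062
0.2328

σ_max = 18/5, σ_min = 2/89
κ_2(A) = (18/5) / (2/89) = 160.2000
perturbation bound = 160.2000·1/688 = 0.2328
solve Ax = b  →  x = [32.4157 19.1820 -23.7241]
‖b‖₂ = 4.2426 and ‖x‖₂ = 44.5147
re-solving with b+δb shifts x by Δx of norm 0.2744
dividing the unrounded norms, ‖Δx‖/‖x‖ = 0.0062
tightness: 0.0062 against a bound of 0.2328 (unrounded ratio ≈ 0.0265)


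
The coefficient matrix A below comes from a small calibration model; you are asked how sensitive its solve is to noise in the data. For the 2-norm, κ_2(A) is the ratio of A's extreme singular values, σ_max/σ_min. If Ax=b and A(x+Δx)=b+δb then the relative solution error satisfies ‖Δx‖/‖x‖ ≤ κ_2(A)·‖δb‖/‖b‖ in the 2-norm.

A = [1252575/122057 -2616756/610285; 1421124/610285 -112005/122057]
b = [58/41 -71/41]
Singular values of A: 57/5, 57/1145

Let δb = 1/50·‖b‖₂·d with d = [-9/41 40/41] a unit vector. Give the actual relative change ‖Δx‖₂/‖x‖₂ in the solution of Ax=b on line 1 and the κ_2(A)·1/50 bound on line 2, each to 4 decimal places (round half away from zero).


0.0224
4.5800

largest singular value 57/5, smallest 57/1145
κ = σ_max/σ_min = (57/5)/(57/1145) = 229.0000
κ_2(A)·‖δb‖/‖b‖ = 4.5800
solve Ax = b  →  x = [-15.3711 -37.1188]
2-norm of b is 2.2361; of x, 40.1755
Δx = A⁻¹·δb where δb = 1/50·2.2361·d; ‖Δx‖ = 0.8984
relative error = 0.0224
tightness: 0.0224 against a bound of 4.5800 (unrounded ratio ≈ 0.0049)


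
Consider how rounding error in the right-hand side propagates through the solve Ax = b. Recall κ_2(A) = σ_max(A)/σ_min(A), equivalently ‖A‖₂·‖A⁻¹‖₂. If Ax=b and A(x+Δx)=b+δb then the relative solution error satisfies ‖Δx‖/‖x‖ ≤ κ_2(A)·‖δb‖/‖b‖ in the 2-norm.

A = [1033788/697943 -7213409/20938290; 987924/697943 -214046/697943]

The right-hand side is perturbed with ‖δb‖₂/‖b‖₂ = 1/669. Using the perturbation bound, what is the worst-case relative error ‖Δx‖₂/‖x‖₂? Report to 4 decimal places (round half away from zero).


AᵀA = [2431285920/579220489 -2735031922/2896102445; -2735031922/2896102445 110900583241/521298440100]; tr = 1367672761/310112100, det = 9604/8614225
solving λ² − 1367672761/310112100·λ + 9604/8614225 = 0 gives λ = 441/100, 784/3101121
σ_max=√(441/100)=(21/10), σ_min=√(784/3101121)=(28/1761) → κ = 132.0750
κ_2(A)·‖δb‖/‖b‖ = 0.1974

0.1974


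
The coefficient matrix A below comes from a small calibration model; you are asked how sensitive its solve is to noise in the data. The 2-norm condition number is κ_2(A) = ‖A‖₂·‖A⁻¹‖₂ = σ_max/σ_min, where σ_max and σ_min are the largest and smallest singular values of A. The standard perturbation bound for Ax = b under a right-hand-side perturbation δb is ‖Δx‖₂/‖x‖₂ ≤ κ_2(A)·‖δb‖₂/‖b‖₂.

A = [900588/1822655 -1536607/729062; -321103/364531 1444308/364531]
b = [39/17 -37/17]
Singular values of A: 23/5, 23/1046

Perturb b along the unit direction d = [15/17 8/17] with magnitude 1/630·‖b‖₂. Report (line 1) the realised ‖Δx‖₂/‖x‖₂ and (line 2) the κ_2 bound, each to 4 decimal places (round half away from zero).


0.0050
0.3321

largest singular value 23/5, smallest 23/1046
κ_2(A) = (23/5) / (23/1046) = 209.2000
worst-case relative error ≤ 209.2000 × 1/630 = 0.3321
solve Ax = b  →  x = [44.5122 9.3468]
2-norm of b is 3.1623; of x, 45.4829
re-solving with b+δb shifts x by Δx of norm 0.2283
realised ‖Δx‖/‖x‖ = 0.0050
tightness: 0.0050 against a bound of 0.3321 (unrounded ratio ≈ 0.0151)


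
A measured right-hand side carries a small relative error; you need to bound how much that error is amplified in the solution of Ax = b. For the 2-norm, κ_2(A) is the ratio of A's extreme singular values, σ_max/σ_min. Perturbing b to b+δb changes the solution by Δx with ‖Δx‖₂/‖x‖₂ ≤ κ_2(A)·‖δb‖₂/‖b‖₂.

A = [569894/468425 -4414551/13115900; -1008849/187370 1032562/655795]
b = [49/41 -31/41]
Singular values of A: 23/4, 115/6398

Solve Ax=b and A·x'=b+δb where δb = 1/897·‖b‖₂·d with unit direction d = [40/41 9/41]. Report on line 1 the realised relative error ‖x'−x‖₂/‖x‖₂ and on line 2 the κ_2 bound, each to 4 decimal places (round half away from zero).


largest singular value 23/4, smallest 115/6398
κ_2(A) = (23/4) / (115/6398) = 319.9000
worst-case relative error ≤ 319.9000 × 1/897 = 0.3566
solve Ax = b  →  x = [15.7447 53.3607]
2-norm of b is 1.4142; of x, 55.6351
re-solving with b+δb shifts x by Δx of norm 0.0877
relative error = 0.0016
realised/bound (from unrounded values) ≈ 0.0044

0.0016
0.3566


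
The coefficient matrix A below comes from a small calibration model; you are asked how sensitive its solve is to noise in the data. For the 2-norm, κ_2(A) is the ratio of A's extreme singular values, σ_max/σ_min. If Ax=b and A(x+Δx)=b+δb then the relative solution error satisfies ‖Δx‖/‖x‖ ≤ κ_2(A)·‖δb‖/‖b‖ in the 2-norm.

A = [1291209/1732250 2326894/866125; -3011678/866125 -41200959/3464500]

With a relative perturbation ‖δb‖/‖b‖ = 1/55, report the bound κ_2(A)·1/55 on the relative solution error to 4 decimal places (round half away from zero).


AᵀA = [22574680657/1785062500 38695132287/892531250; 38695132287/892531250 1061362280497/7140250000]; tr = 368531521/2284880, det = 260144641/1142440000
eigenvalues of AᵀA: λ = (tr ± √(tr²−4·det))/2 = 16129/100, 16129/11424400
so κ_2 = √((16129/100) / (16129/11424400)) = 338.0000
perturbation bound = 338.0000·1/55 = 6.1455

6.1455


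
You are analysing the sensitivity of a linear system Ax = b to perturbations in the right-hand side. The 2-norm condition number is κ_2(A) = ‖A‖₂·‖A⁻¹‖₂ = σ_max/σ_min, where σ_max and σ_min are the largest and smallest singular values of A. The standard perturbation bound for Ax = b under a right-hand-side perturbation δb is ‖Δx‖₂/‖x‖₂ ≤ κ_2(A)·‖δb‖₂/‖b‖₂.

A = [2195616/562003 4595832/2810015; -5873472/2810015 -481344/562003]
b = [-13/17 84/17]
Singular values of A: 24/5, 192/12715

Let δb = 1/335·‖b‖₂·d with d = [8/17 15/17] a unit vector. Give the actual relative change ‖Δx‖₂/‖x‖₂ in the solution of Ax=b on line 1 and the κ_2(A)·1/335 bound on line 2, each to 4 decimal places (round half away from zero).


from the listed singular values, σ₁ = 24/5, σ_n = 192/12715
κ_2(A) = (24/5) / (192/12715) = 317.8750
perturbation bound = 317.8750·1/335 = 0.9489
solve Ax = b  →  x = [-102.4599 244.2788]
‖b‖ = 5.0000, ‖x‖ = 264.8966
Δx = A⁻¹·δb where δb = 1/335·5.0000·d; ‖Δx‖ = 0.9884
realised ‖Δx‖/‖x‖ = 0.0037
tightness: 0.0037 against a bound of 0.9489 (unrounded ratio ≈ 0.0039)

0.0037
0.9489


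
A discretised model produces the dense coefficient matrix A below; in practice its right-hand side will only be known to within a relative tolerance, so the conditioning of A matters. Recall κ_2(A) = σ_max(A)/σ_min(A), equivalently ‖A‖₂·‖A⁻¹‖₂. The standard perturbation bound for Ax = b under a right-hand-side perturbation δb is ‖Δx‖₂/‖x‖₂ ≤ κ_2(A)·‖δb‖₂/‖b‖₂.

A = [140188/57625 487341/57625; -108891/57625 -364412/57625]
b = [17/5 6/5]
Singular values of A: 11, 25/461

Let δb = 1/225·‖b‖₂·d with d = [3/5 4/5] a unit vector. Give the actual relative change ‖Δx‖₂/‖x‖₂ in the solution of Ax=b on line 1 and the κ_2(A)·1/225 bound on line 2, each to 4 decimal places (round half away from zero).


largest singular value 11, smallest 25/461
κ = σ_max/σ_min = 11/(25/461) = 202.8400
κ_2(A)·‖δb‖/‖b‖ = 0.9015
solve Ax = b  →  x = [-53.0563 15.6641]
‖b‖ = 3.6056, ‖x‖ = 55.3203
Δx = A⁻¹·δb where δb = 1/225·3.6056·d; ‖Δx‖ = 0.2955
relative error = 0.0053
so the bound overstates the realised error by a factor of ≈ 168.7740 (computed from the unrounded values)

0.0053
0.9015


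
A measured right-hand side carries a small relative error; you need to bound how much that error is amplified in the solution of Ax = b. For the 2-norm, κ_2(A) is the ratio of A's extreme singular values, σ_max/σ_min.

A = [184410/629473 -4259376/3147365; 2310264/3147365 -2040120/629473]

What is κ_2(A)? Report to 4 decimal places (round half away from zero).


295.2500

form AᵀA = [36612402084/58614831025 -6507322272/2344593241; -6507322272/2344593241 723044522304/58614831025] with trace 451907748/34869025 and determinant 1679616/871725625
λ_max, λ_min = (451907748/34869025 ± √8168449682034576/48633956178025)/2 = 324/25, 5184/34869025
σ_max=√(324/25)=(18/5), σ_min=√(5184/34869025)=(72/5905) → κ = 295.2500


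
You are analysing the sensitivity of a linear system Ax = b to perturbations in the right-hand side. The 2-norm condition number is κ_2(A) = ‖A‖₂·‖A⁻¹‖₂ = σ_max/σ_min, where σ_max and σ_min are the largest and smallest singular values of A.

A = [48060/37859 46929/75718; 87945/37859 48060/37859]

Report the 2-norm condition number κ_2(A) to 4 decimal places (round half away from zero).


AᵀA = [34754625/4959529 18527130/4959529; 18527130/4959529 39589569/19838116]; tr = 618021/68644, det = 2025/68644
eigenvalues of AᵀA: λ = (tr ± √(tr²−4·det))/2 = 9, 225/68644
so κ_2 = √(9 / (225/68644)) = 52.4000

52.4000


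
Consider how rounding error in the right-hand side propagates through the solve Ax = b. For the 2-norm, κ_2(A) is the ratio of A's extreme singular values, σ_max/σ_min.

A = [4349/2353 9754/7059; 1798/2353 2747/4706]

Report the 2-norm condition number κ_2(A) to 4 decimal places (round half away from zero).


271.5000

M = AᵀA = [131045/32761 294845/98283; 294845/98283 2653705/1179396]. tr(M)=7371325/1179396, det(M)=625/1179396
solving λ² − 7371325/1179396·λ + 625/1179396 = 0 gives λ = 25/4, 25/294849
so κ_2 = √((25/4) / (25/294849)) = 271.5000


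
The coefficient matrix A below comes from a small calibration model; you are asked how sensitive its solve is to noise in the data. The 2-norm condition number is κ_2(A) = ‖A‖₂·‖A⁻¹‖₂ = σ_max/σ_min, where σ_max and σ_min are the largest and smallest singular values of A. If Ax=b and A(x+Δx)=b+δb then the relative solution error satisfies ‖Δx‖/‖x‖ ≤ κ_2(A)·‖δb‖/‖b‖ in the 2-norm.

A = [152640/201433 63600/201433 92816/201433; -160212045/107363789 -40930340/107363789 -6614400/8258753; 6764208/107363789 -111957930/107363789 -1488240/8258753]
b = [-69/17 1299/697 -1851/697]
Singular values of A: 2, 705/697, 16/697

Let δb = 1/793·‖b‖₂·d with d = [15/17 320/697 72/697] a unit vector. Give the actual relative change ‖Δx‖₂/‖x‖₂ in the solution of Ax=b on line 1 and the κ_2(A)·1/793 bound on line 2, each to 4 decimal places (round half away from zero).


0.0022
0.1099

σ_max = 2, σ_min = 16/697
condition number: 2 ÷ (16/697) = 87.1250
worst-case relative error ≤ 87.1250 × 1/793 = 0.1099
solve Ax = b  →  x = [54.4068 25.8826 -116.0184]
‖b‖₂ = 5.1962 and ‖x‖₂ = 130.7298
Δx = A⁻¹·δb where δb = 1/793·5.1962·d; ‖Δx‖ = 0.2854
realised ‖Δx‖/‖x‖ = 0.0022
so the bound overstates the realised error by a factor of ≈ 50.3179 (computed from the unrounded values)


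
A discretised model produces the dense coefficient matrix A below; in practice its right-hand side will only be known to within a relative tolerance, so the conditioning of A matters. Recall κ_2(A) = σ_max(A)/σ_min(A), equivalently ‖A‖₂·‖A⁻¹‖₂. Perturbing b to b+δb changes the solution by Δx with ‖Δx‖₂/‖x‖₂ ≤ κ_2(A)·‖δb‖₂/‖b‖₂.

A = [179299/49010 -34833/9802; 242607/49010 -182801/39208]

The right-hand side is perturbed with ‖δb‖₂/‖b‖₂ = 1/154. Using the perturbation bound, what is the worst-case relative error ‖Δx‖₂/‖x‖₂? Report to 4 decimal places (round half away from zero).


0.8779

form AᵀA = [1820125757/48039602 -13866178095/384316816; -13866178095/384316816 52829611825/1537267264] with trace 132073289/1827904 and determinant 2088025/7311616
char-poly roots: 289/4 and 7225/1827904
κ = σ_max/σ_min = (17/2)/(85/1352) = 135.2000
bound on ‖Δx‖/‖x‖: κ·ε = 135.2000·1/154 = 0.8779


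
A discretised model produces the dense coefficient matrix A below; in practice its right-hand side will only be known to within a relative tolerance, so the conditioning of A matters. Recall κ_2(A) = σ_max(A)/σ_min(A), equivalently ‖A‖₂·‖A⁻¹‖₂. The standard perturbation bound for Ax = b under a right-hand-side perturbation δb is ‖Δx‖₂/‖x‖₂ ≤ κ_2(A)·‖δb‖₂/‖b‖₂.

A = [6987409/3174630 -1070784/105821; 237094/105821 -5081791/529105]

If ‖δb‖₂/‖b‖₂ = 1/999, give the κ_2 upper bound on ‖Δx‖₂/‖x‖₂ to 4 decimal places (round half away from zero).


AᵀA = [118211763241/11983680900 -583082786/13315201; -583082786/13315201 64790795641/332880025]; tr = 1457870557/7128900, det = 418161601/178222500
solving λ² − 1457870557/7128900·λ + 418161601/178222500 = 0 gives λ = 20449/100, 20449/1782225
κ_2(A) = √(λ_max/λ_min) = √((20449/100) / (20449/1782225)) = 133.5000
worst-case relative error ≤ 133.5000 × 1/999 = 0.1336

0.1336


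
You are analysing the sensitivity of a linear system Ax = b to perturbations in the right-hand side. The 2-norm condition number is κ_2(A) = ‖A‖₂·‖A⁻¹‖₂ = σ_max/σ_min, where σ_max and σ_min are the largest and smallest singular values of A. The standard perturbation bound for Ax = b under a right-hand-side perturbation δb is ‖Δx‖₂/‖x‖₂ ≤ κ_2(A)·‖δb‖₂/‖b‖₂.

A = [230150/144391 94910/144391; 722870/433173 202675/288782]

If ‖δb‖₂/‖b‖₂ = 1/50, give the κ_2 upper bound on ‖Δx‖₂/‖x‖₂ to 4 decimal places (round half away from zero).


AᵀA = [1188183400/223113969 165023125/74371323; 165023125/74371323 91687025/99161764]; tr = 33005425/5280804, det = 625/1320201
λ_max, λ_min = (33005425/5280804 ± √1089305271390625/27886890886416)/2 = 25/4, 100/1320201
so κ_2 = √((25/4) / (100/1320201)) = 287.2500
bound on ‖Δx‖/‖x‖: κ·ε = 287.2500·1/50 = 5.7450

5.7450


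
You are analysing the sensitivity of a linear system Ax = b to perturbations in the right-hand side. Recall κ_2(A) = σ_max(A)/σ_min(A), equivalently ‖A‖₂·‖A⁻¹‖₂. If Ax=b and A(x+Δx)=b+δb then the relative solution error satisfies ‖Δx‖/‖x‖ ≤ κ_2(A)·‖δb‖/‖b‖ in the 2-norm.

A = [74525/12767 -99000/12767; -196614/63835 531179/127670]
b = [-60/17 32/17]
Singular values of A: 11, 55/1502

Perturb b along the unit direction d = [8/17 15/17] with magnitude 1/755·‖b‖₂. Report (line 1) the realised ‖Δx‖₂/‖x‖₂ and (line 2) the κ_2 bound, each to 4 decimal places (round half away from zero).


largest singular value 11, smallest 55/1502
condition number: 11 ÷ (55/1502) = 300.4000
perturbation bound = 300.4000·1/755 = 0.3979
solve Ax = b  →  x = [-0.2182 0.2909]
‖b‖₂ = 4.0000 and ‖x‖₂ = 0.3636
Δx = A⁻¹·δb where δb = 1/755·4.0000·d; ‖Δx‖ = 0.1447
realised ‖Δx‖/‖x‖ = 0.3979
so the bound is sharp here: realised error equals the bound

0.3979
0.3979


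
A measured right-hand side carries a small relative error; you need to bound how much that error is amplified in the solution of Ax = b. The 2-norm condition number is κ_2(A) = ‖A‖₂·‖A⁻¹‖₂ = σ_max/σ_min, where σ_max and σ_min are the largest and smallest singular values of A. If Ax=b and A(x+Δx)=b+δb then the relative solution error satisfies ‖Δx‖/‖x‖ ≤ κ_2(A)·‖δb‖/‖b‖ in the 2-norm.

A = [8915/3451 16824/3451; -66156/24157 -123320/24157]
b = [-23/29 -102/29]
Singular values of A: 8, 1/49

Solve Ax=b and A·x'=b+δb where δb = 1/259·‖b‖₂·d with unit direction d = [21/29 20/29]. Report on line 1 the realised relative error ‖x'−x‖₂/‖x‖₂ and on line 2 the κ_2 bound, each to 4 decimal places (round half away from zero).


from the listed singular values, σ₁ = 8, σ_n = 1/49
κ_2(A) = 8 / (1/49) = 392.0000
worst-case relative error ≤ 392.0000 × 1/259 = 1.5135
solve Ax = b  →  x = [129.8235 -68.9559]
2-norm of b is 3.6056; of x, 147.0002
Δx = A⁻¹·δb where δb = 1/259·3.6056·d; ‖Δx‖ = 0.6821
relative error = 0.0046
realised/bound (from unrounded values) ≈ 0.0031

0.0046
1.5135


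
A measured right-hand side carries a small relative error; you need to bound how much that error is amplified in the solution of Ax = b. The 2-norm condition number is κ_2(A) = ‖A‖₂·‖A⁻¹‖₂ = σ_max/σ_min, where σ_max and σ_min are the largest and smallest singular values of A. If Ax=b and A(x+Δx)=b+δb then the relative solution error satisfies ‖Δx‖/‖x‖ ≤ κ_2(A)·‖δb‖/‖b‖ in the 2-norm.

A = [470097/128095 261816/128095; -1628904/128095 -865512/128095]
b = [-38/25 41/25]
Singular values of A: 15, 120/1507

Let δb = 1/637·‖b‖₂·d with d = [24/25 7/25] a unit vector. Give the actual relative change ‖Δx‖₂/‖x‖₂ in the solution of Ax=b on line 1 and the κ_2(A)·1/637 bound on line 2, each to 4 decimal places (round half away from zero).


0.0035
0.2957

largest singular value 15, smallest 120/1507
condition number: 15 ÷ (120/1507) = 188.3750
κ_2(A)·‖δb‖/‖b‖ = 0.2957
solve Ax = b  →  x = [5.7922 -11.1436]
‖b‖ = 2.2361, ‖x‖ = 12.5590
re-solving with b+δb shifts x by Δx of norm 0.0441
dividing the unrounded norms, ‖Δx‖/‖x‖ = 0.0035
realised/bound (from unrounded values) ≈ 0.0119


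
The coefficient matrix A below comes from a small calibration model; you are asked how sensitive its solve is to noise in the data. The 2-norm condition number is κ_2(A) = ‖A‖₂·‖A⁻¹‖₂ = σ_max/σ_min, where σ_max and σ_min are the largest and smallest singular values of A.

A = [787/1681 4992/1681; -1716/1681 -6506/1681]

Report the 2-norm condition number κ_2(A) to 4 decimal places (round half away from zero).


M = AᵀA = [3564025/2825761 15093000/2825761; 15093000/2825761 67248100/2825761]. tr(M)=42125/1681, det(M)=2500/1681
char-poly roots: 25 and 100/1681
σ_max=√25=5, σ_min=√(100/1681)=(10/41) → κ = 20.5000

20.5000


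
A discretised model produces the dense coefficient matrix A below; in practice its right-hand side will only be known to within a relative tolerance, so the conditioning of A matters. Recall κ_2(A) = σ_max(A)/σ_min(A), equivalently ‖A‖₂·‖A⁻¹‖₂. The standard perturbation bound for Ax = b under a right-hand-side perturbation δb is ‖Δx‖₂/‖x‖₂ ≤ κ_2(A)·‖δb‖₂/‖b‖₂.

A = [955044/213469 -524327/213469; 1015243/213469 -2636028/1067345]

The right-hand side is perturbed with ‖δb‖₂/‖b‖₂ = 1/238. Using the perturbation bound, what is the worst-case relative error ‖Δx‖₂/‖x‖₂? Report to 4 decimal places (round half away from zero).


form AᵀA = [2310139585/54184321 -6159317184/270921605; -6159317184/270921605 16434736849/1354608025] with trace 256706666/4687225 and determinant 1874161/4687225
solving λ² − 256706666/4687225·λ + 1874161/4687225 = 0 gives λ = 1369/25, 1369/187489
κ_2(A) = √(λ_max/λ_min) = √((1369/25) / (1369/187489)) = 86.6000
bound on ‖Δx‖/‖x‖: κ·ε = 86.6000·1/238 = 0.3639

0.3639


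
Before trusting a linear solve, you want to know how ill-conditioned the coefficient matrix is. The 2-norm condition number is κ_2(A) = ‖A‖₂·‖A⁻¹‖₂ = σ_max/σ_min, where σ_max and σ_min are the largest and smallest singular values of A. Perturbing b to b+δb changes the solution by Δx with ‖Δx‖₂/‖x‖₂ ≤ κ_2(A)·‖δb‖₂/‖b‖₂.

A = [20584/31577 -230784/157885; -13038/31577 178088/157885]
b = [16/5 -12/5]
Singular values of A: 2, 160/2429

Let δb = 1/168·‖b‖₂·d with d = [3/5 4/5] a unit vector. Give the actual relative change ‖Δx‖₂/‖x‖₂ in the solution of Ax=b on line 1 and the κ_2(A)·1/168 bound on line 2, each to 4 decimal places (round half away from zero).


from the listed singular values, σ₁ = 2, σ_n = 160/2429
κ = σ_max/σ_min = 2/(160/2429) = 30.3625
perturbation bound = 30.3625·1/168 = 0.1807
solve Ax = b  →  x = [0.7692 -1.8462]
2-norm of b is 4.0000; of x, 2.0000
Δx = A⁻¹·δb where δb = 1/168·4.0000·d; ‖Δx‖ = 0.3615
relative error = 0.1807
tightness: 0.1807 against a bound of 0.1807; the bound is attained (ratio 1)

0.1807
0.1807


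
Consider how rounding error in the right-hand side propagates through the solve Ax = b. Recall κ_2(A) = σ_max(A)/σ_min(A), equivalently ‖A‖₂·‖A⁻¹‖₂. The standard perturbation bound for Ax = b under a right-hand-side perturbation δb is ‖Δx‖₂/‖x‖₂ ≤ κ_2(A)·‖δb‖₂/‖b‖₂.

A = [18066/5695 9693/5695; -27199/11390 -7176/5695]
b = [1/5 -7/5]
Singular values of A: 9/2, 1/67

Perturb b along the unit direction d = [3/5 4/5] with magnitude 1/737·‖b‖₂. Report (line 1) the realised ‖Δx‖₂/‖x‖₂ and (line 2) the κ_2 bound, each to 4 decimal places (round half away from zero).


0.0019
0.4091

from the listed singular values, σ₁ = 9/2, σ_n = 1/67
κ = σ_max/σ_min = (9/2)/(1/67) = 301.5000
perturbation bound = 301.5000·1/737 = 0.4091
solve Ax = b  →  x = [31.7255 -59.0131]
2-norm of b is 1.4142; of x, 67.0004
Δx = A⁻¹·δb where δb = 1/737·1.4142·d; ‖Δx‖ = 0.1286
dividing the unrounded norms, ‖Δx‖/‖x‖ = 0.0019
realised/bound (from unrounded values) ≈ 0.0047


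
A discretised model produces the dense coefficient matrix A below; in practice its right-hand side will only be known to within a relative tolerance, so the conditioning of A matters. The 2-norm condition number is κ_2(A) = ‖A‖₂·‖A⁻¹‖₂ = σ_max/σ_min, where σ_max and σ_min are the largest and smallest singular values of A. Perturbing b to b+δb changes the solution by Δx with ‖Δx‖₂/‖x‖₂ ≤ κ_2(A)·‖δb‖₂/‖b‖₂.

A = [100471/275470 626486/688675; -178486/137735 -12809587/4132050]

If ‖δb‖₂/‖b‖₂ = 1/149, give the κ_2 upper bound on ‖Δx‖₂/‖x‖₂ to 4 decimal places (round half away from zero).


form AᵀA = [5500937225/3035348836 9900651880/2276511627; 9900651880/2276511627 285143949769/27318139524] with trace 990095813/80822898 and determinant 1500625/646583184
λ_max, λ_min = (990095813/80822898 ± √245057269122368836/1633085210279601)/2 = 49/4, 30625/161645796
σ_max=√(49/4)=(7/2), σ_min=√(30625/161645796)=(175/12714) → κ = 254.2800
κ_2(A)·‖δb‖/‖b‖ = 1.7066

1.7066


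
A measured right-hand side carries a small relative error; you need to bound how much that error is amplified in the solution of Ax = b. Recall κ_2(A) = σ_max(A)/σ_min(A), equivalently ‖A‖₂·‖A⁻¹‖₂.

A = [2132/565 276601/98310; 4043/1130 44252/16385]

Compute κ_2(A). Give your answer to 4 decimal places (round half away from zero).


M = AᵀA = [6905509/255380 3884296/191535; 3884296/191535 34959509/2298420]. tr(M)=9710909/229842, det(M)=28561/1838736
λ_max, λ_min = (9710909/229842 ± √23574617836900/13206836241)/2 = 169/4, 169/459684
κ_2(A) = √(λ_max/λ_min) = √((169/4) / (169/459684)) = 339.0000

339.0000


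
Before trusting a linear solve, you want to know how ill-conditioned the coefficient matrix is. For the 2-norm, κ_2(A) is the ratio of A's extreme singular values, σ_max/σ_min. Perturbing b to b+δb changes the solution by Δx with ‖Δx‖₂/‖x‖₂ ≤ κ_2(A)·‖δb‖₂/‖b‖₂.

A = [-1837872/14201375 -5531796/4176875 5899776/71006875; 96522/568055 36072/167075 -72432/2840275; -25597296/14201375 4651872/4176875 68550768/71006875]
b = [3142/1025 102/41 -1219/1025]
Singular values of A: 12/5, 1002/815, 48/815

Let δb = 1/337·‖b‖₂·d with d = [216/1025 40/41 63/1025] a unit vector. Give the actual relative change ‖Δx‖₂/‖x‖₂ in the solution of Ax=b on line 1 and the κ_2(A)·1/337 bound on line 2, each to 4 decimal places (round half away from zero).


largest singular value 12/5, smallest 48/815
κ = σ_max/σ_min = (12/5)/(48/815) = 40.7500
κ_2(A)·‖δb‖/‖b‖ = 0.1209
solve Ax = b  →  x = [23.6976 -1.8014 45.0904]
2-norm of b is 4.1231; of x, 50.9703
δb = ε·‖b‖·d = [0.0026 0.0119 0.0008]; solving A·Δx = δb gives ‖Δx‖ = 0.2077
dividing the unrounded norms, ‖Δx‖/‖x‖ = 0.0041
so the bound overstates the realised error by a factor of ≈ 29.6691 (computed from the unrounded values)

0.0041
0.1209


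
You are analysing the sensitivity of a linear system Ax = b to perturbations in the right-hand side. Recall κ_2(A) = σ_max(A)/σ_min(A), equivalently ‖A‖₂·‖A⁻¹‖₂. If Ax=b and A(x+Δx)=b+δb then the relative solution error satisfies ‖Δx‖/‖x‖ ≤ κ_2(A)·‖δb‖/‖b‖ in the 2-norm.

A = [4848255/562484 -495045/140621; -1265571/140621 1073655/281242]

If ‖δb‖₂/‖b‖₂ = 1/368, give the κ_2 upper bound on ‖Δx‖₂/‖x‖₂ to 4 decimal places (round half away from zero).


M = AᵀA = [4493944557/28938832 -468094545/7234708; -468094545/7234708 195098625/7234708]. tr(M)=405718389/2226064, det(M)=13286025/8904256
eigenvalues of AᵀA: λ = (tr ± √(tr²−4·det))/2 = 729/4, 18225/2226064
κ_2(A) = √(λ_max/λ_min) = √((729/4) / (18225/2226064)) = 149.2000
worst-case relative error ≤ 149.2000 × 1/368 = 0.4054

0.4054


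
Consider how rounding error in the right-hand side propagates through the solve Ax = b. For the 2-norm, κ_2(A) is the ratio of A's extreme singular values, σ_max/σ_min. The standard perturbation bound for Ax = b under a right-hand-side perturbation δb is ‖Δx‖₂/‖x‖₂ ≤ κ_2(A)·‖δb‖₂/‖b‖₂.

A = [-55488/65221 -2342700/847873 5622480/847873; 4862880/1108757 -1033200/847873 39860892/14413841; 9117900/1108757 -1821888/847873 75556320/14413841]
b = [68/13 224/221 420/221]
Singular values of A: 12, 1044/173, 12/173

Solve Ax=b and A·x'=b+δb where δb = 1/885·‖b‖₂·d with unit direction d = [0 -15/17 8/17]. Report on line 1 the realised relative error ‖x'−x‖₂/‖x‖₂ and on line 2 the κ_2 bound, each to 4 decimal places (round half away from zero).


0.1242
0.1955

from the listed singular values, σ₁ = 12, σ_n = 12/173
κ_2(A) = 12 / (12/173) = 173.0000
bound on ‖Δx‖/‖x‖: κ·ε = 173.0000·1/885 = 0.1955
solve Ax = b  →  x = [-0.2501 -0.2687 0.6448]
‖b‖₂ = 5.6569 and ‖x‖₂ = 0.7419
with δb = [0.0000 -0.0056 0.0030], A·Δx = δb → ‖Δx‖ = 0.0922
realised ‖Δx‖/‖x‖ = 0.1242
realised/bound (from unrounded values) ≈ 0.6354


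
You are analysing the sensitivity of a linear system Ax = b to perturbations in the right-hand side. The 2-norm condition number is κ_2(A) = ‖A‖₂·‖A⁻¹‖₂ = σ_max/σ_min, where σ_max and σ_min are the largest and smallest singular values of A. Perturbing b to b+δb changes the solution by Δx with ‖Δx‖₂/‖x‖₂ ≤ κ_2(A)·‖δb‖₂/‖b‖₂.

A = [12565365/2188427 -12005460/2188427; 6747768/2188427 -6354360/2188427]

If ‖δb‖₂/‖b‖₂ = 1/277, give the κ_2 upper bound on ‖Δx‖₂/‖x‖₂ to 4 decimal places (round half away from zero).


form AᵀA = [703878098841/16571670361 -670348560420/16571670361; -670348560420/16571670361 638439310800/16571670361] with trace 1596096801/19704721 and determinant 1166400/19704721
λ_max, λ_min = (1596096801/19704721 ± √2547433063816136001/388276029687841)/2 = 81, 14400/19704721
κ = σ_max/σ_min = 9/(120/4439) = 332.9250
perturbation bound = 332.9250·1/277 = 1.2019

1.2019


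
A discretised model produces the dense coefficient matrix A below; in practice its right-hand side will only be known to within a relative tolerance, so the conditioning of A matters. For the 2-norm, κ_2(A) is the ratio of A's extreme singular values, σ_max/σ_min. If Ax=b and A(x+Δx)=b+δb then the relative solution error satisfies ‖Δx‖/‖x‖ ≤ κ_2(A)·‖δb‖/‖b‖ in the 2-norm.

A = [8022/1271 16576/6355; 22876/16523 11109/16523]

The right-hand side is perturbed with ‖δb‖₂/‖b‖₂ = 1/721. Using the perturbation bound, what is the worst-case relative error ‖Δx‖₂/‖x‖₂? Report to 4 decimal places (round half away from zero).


0.1075

M = AᵀA = [6781012/162409 14124348/812045; 14124348/812045 29458849/4060225]. tr(M)=1177421/24025, det(M)=9604/24025
λ_max, λ_min = (1177421/24025 ± √1385397266841/577200625)/2 = 49, 196/24025
κ_2(A) = √(λ_max/λ_min) = √(49 / (196/24025)) = 77.5000
κ_2(A)·‖δb‖/‖b‖ = 0.1075


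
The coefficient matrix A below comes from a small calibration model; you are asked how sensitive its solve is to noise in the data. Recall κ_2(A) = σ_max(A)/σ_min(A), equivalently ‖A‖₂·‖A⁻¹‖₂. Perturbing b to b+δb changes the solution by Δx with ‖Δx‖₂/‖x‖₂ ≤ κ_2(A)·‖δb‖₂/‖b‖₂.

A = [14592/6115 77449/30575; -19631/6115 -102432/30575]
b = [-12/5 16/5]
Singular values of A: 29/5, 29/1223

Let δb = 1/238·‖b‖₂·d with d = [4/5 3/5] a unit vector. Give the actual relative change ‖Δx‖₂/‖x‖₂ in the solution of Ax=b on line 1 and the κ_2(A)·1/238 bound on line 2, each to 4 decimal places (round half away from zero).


largest singular value 29/5, smallest 29/1223
κ_2(A) = (29/5) / (29/1223) = 244.6000
worst-case relative error ≤ 244.6000 × 1/238 = 1.0277
solve Ax = b  →  x = [-0.4756 -0.4994]
‖b‖₂ = 4.0000 and ‖x‖₂ = 0.6897
δb = ε·‖b‖·d = [0.0134 0.0101]; solving A·Δx = δb gives ‖Δx‖ = 0.7088
realised ‖Δx‖/‖x‖ = 1.0277
realised/bound = 1 exactly: the bound is attained for this b and d

1.0277
1.0277


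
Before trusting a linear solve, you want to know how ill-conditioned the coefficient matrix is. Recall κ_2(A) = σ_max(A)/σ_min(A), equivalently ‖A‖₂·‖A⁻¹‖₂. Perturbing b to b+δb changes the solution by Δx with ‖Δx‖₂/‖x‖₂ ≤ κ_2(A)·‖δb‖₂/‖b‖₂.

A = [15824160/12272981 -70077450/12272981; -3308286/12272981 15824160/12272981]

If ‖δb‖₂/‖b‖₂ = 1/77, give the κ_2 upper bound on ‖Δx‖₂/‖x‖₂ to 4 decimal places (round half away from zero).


M = AᵀA = [155472216516/89605034281 -690819528960/89605034281; -690819528960/89605034281 3070346840100/89605034281]. tr(M)=1918988136/53304601, det(M)=810000/53304601
λ_max, λ_min = (1918988136/53304601 ± √3682342759201514496/2841380487769201)/2 = 36, 22500/53304601
σ_max=√36=6, σ_min=√(22500/53304601)=(150/7301) → κ = 292.0400
worst-case relative error ≤ 292.0400 × 1/77 = 3.7927

3.7927


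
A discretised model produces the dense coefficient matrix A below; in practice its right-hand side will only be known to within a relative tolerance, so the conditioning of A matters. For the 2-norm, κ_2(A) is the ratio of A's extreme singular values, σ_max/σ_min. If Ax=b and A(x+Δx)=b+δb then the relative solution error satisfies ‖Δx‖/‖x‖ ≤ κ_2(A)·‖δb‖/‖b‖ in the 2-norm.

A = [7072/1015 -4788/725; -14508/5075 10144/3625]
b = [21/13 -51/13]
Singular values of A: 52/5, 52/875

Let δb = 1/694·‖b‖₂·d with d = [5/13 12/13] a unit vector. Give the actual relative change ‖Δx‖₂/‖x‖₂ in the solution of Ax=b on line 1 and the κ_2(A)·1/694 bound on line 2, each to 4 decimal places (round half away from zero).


0.0020
0.2522

from the listed singular values, σ₁ = 52/5, σ_n = 52/875
κ_2(A) = (52/5) / (52/875) = 175.0000
κ_2(A)·‖δb‖/‖b‖ = 0.2522
solve Ax = b  →  x = [-34.6054 -36.7540]
‖b‖ = 4.2426, ‖x‖ = 50.4816
with δb = [0.0024 0.0056], A·Δx = δb → ‖Δx‖ = 0.1029
realised ‖Δx‖/‖x‖ = 0.0020
so the bound overstates the realised error by a factor of ≈ 123.7457 (computed from the unrounded values)


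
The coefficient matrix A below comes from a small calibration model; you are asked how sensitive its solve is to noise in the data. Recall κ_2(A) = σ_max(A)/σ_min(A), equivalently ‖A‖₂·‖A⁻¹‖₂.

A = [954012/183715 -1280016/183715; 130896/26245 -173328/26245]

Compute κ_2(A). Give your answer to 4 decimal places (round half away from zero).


316.7500

M = AᵀA = [2080491408/40132225 -2773911744/40132225; -2773911744/40132225 3698606592/40132225]. tr(M)=231163920/1605289, det(M)=331776/1605289
λ_max, λ_min = (231163920/1605289 ± √53434627524313344/2576952773521)/2 = 144, 2304/1605289
κ = σ_max/σ_min = 12/(48/1267) = 316.7500


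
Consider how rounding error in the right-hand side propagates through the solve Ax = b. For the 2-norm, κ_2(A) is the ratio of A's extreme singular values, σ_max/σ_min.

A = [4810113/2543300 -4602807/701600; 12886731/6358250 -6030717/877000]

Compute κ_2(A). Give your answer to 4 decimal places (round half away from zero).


M = AᵀA = [1477646873109/192282250000 -40525185048579/1538258000000; -40525185048579/1538258000000 1111558567526649/12306064000000]. tr(M)=1929804747849/19689702400, det(M)=266832225/3150352384
char-poly roots: 9801/100 and 680625/787588096
σ_max=√(9801/100)=(99/10), σ_min=√(680625/787588096)=(825/28064) → κ = 336.7680

336.7680


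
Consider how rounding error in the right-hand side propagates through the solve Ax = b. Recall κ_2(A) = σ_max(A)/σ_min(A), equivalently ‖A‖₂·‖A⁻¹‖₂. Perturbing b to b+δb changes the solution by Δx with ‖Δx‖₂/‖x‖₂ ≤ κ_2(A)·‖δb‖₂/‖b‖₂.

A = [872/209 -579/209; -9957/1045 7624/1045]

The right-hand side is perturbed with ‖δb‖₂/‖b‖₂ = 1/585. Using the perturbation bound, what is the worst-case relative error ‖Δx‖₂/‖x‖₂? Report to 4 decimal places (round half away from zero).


M = AᵀA = [118151449/1092025 -88534368/1092025; -88534368/1092025 66506401/1092025]. tr(M)=7386314/43681, det(M)=714025/43681
λ_max, λ_min = (7386314/43681 ± √54432877202496/1908029761)/2 = 169, 4225/43681
σ_max=√169=13, σ_min=√(4225/43681)=(65/209) → κ = 41.8000
worst-case relative error ≤ 41.8000 × 1/585 = 0.0715

0.0715


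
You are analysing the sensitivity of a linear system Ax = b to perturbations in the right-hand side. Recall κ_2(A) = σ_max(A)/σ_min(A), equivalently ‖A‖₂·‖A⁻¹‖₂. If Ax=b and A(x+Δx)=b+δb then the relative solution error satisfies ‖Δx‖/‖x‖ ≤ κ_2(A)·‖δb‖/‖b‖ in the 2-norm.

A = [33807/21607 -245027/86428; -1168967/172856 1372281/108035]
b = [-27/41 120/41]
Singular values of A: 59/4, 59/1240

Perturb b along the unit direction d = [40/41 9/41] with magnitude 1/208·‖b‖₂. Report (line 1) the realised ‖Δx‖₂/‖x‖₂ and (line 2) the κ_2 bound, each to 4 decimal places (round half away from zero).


from the listed singular values, σ₁ = 59/4, σ_n = 59/1240
condition number: (59/4) ÷ (59/1240) = 310.0000
κ_2(A)·‖δb‖/‖b‖ = 1.4904
solve Ax = b  →  x = [-0.0957 0.1795]
2-norm of b is 3.0000; of x, 0.2034
re-solving with b+δb shifts x by Δx of norm 0.3031
dividing the unrounded norms, ‖Δx‖/‖x‖ = 1.4904
tightness: 1.4904 against a bound of 1.4904; the bound is attained (ratio 1)

1.4904
1.4904


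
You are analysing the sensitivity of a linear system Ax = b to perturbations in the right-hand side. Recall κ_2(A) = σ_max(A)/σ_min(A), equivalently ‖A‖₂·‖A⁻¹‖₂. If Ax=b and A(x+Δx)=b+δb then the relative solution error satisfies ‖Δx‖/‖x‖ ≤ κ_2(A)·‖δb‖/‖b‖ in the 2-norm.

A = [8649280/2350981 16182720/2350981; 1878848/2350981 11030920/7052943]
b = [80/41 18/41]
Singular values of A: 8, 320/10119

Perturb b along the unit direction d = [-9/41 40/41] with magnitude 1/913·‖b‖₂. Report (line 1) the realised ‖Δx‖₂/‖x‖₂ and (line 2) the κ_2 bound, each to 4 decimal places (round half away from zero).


0.2771
0.2771

from the listed singular values, σ₁ = 8, σ_n = 320/10119
κ = σ_max/σ_min = 8/(320/10119) = 252.9750
bound on ‖Δx‖/‖x‖: κ·ε = 252.9750·1/913 = 0.2771
solve Ax = b  →  x = [0.1176 0.2206]
2-norm of b is 2.0000; of x, 0.2500
re-solving with b+δb shifts x by Δx of norm 0.0693
dividing the unrounded norms, ‖Δx‖/‖x‖ = 0.2771
tightness: 0.2771 against a bound of 0.2771; the bound is attained (ratio 1)
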